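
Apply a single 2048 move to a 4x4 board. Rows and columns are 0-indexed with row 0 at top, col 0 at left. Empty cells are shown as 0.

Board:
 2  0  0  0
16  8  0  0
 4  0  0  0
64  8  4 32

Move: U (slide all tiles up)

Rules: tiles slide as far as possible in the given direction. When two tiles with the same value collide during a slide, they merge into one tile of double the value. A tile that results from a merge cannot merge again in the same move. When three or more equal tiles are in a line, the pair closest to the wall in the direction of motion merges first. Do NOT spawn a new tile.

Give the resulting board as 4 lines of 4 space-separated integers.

Answer:  2 16  4 32
16  0  0  0
 4  0  0  0
64  0  0  0

Derivation:
Slide up:
col 0: [2, 16, 4, 64] -> [2, 16, 4, 64]
col 1: [0, 8, 0, 8] -> [16, 0, 0, 0]
col 2: [0, 0, 0, 4] -> [4, 0, 0, 0]
col 3: [0, 0, 0, 32] -> [32, 0, 0, 0]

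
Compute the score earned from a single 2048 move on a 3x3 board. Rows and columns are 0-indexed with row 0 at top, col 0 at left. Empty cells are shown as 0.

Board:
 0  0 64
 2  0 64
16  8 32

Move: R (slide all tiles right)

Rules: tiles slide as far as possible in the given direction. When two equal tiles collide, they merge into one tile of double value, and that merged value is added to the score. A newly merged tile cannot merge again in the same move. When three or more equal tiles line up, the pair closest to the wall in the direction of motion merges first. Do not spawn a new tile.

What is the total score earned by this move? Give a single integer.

Slide right:
row 0: [0, 0, 64] -> [0, 0, 64]  score +0 (running 0)
row 1: [2, 0, 64] -> [0, 2, 64]  score +0 (running 0)
row 2: [16, 8, 32] -> [16, 8, 32]  score +0 (running 0)
Board after move:
 0  0 64
 0  2 64
16  8 32

Answer: 0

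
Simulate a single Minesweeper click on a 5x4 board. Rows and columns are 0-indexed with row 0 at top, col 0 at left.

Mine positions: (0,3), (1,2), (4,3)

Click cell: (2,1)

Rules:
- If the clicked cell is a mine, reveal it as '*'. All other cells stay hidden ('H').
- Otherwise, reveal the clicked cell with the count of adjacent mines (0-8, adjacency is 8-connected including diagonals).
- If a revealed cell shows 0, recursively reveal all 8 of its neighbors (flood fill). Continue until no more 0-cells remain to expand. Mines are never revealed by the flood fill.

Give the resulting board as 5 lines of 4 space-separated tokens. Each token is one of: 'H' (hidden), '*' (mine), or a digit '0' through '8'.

H H H H
H H H H
H 1 H H
H H H H
H H H H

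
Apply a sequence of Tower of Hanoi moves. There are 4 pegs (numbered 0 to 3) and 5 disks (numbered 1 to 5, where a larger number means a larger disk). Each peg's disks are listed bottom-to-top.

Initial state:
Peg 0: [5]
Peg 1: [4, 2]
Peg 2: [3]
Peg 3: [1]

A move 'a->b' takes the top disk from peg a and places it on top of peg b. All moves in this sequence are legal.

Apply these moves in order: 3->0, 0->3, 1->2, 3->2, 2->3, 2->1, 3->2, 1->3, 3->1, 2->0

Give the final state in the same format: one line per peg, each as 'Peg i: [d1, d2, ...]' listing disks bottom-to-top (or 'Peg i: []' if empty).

Answer: Peg 0: [5, 1]
Peg 1: [4, 2]
Peg 2: [3]
Peg 3: []

Derivation:
After move 1 (3->0):
Peg 0: [5, 1]
Peg 1: [4, 2]
Peg 2: [3]
Peg 3: []

After move 2 (0->3):
Peg 0: [5]
Peg 1: [4, 2]
Peg 2: [3]
Peg 3: [1]

After move 3 (1->2):
Peg 0: [5]
Peg 1: [4]
Peg 2: [3, 2]
Peg 3: [1]

After move 4 (3->2):
Peg 0: [5]
Peg 1: [4]
Peg 2: [3, 2, 1]
Peg 3: []

After move 5 (2->3):
Peg 0: [5]
Peg 1: [4]
Peg 2: [3, 2]
Peg 3: [1]

After move 6 (2->1):
Peg 0: [5]
Peg 1: [4, 2]
Peg 2: [3]
Peg 3: [1]

After move 7 (3->2):
Peg 0: [5]
Peg 1: [4, 2]
Peg 2: [3, 1]
Peg 3: []

After move 8 (1->3):
Peg 0: [5]
Peg 1: [4]
Peg 2: [3, 1]
Peg 3: [2]

After move 9 (3->1):
Peg 0: [5]
Peg 1: [4, 2]
Peg 2: [3, 1]
Peg 3: []

After move 10 (2->0):
Peg 0: [5, 1]
Peg 1: [4, 2]
Peg 2: [3]
Peg 3: []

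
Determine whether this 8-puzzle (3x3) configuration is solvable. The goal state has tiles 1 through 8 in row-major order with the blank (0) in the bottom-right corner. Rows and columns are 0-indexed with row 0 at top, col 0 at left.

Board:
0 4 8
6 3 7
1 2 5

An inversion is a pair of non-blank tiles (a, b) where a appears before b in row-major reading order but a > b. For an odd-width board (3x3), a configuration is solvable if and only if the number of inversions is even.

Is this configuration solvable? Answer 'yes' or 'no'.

Answer: yes

Derivation:
Inversions (pairs i<j in row-major order where tile[i] > tile[j] > 0): 18
18 is even, so the puzzle is solvable.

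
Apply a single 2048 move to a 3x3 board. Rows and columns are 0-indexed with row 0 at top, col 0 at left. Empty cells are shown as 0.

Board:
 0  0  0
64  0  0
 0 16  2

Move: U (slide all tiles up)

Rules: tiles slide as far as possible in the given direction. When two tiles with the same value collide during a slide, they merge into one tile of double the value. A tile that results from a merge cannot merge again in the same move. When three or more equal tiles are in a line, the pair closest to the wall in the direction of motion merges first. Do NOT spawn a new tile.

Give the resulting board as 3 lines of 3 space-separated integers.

Answer: 64 16  2
 0  0  0
 0  0  0

Derivation:
Slide up:
col 0: [0, 64, 0] -> [64, 0, 0]
col 1: [0, 0, 16] -> [16, 0, 0]
col 2: [0, 0, 2] -> [2, 0, 0]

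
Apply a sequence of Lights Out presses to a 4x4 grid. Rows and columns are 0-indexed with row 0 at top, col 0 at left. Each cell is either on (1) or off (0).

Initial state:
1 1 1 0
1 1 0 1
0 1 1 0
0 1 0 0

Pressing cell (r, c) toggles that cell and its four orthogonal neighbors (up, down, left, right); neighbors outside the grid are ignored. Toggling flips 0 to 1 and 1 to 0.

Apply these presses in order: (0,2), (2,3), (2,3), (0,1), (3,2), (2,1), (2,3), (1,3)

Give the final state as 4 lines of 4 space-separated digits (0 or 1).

Answer: 0 1 1 0
1 1 0 1
1 0 0 0
0 1 1 0

Derivation:
After press 1 at (0,2):
1 0 0 1
1 1 1 1
0 1 1 0
0 1 0 0

After press 2 at (2,3):
1 0 0 1
1 1 1 0
0 1 0 1
0 1 0 1

After press 3 at (2,3):
1 0 0 1
1 1 1 1
0 1 1 0
0 1 0 0

After press 4 at (0,1):
0 1 1 1
1 0 1 1
0 1 1 0
0 1 0 0

After press 5 at (3,2):
0 1 1 1
1 0 1 1
0 1 0 0
0 0 1 1

After press 6 at (2,1):
0 1 1 1
1 1 1 1
1 0 1 0
0 1 1 1

After press 7 at (2,3):
0 1 1 1
1 1 1 0
1 0 0 1
0 1 1 0

After press 8 at (1,3):
0 1 1 0
1 1 0 1
1 0 0 0
0 1 1 0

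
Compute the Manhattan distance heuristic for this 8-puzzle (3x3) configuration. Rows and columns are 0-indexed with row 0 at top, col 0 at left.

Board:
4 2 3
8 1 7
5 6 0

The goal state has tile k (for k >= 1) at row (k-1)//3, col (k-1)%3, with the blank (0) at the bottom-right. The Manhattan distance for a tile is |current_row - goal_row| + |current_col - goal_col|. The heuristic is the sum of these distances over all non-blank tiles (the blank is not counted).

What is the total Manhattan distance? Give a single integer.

Answer: 12

Derivation:
Tile 4: (0,0)->(1,0) = 1
Tile 2: (0,1)->(0,1) = 0
Tile 3: (0,2)->(0,2) = 0
Tile 8: (1,0)->(2,1) = 2
Tile 1: (1,1)->(0,0) = 2
Tile 7: (1,2)->(2,0) = 3
Tile 5: (2,0)->(1,1) = 2
Tile 6: (2,1)->(1,2) = 2
Sum: 1 + 0 + 0 + 2 + 2 + 3 + 2 + 2 = 12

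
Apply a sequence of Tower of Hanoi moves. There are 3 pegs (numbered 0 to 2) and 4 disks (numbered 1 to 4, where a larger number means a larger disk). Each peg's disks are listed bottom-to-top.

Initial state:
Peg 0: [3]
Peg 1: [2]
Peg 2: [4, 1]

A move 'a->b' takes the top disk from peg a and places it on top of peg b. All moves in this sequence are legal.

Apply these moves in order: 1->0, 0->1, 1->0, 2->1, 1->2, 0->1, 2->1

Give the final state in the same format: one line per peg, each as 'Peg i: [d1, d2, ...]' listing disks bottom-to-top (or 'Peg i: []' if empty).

After move 1 (1->0):
Peg 0: [3, 2]
Peg 1: []
Peg 2: [4, 1]

After move 2 (0->1):
Peg 0: [3]
Peg 1: [2]
Peg 2: [4, 1]

After move 3 (1->0):
Peg 0: [3, 2]
Peg 1: []
Peg 2: [4, 1]

After move 4 (2->1):
Peg 0: [3, 2]
Peg 1: [1]
Peg 2: [4]

After move 5 (1->2):
Peg 0: [3, 2]
Peg 1: []
Peg 2: [4, 1]

After move 6 (0->1):
Peg 0: [3]
Peg 1: [2]
Peg 2: [4, 1]

After move 7 (2->1):
Peg 0: [3]
Peg 1: [2, 1]
Peg 2: [4]

Answer: Peg 0: [3]
Peg 1: [2, 1]
Peg 2: [4]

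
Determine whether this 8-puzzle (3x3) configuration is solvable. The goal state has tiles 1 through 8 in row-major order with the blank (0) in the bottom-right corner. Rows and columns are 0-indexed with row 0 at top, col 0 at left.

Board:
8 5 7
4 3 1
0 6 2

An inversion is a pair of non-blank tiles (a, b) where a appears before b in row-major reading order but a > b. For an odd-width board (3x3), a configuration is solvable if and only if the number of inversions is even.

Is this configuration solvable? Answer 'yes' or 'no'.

Answer: yes

Derivation:
Inversions (pairs i<j in row-major order where tile[i] > tile[j] > 0): 22
22 is even, so the puzzle is solvable.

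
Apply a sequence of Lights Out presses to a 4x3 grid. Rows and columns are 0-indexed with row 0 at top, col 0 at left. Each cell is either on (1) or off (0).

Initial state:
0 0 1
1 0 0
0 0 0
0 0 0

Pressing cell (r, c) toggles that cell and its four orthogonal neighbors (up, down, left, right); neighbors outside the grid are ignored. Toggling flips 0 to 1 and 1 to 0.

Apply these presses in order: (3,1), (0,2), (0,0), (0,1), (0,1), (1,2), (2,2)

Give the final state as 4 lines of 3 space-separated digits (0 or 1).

Answer: 1 0 1
0 1 1
0 0 0
1 1 0

Derivation:
After press 1 at (3,1):
0 0 1
1 0 0
0 1 0
1 1 1

After press 2 at (0,2):
0 1 0
1 0 1
0 1 0
1 1 1

After press 3 at (0,0):
1 0 0
0 0 1
0 1 0
1 1 1

After press 4 at (0,1):
0 1 1
0 1 1
0 1 0
1 1 1

After press 5 at (0,1):
1 0 0
0 0 1
0 1 0
1 1 1

After press 6 at (1,2):
1 0 1
0 1 0
0 1 1
1 1 1

After press 7 at (2,2):
1 0 1
0 1 1
0 0 0
1 1 0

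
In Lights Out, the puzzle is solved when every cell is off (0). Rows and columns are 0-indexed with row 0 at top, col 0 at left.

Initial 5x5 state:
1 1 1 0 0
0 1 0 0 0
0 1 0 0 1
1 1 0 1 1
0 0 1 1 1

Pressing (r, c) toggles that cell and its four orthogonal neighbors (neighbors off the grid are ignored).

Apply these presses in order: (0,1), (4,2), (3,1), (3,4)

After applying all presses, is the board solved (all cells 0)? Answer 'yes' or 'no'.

Answer: yes

Derivation:
After press 1 at (0,1):
0 0 0 0 0
0 0 0 0 0
0 1 0 0 1
1 1 0 1 1
0 0 1 1 1

After press 2 at (4,2):
0 0 0 0 0
0 0 0 0 0
0 1 0 0 1
1 1 1 1 1
0 1 0 0 1

After press 3 at (3,1):
0 0 0 0 0
0 0 0 0 0
0 0 0 0 1
0 0 0 1 1
0 0 0 0 1

After press 4 at (3,4):
0 0 0 0 0
0 0 0 0 0
0 0 0 0 0
0 0 0 0 0
0 0 0 0 0

Lights still on: 0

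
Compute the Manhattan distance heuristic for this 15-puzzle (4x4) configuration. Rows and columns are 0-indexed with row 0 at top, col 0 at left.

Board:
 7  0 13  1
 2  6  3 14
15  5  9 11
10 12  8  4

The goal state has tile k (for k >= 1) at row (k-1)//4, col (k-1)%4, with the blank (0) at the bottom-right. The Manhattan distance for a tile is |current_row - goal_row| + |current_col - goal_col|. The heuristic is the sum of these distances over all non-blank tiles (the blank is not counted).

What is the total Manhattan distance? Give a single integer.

Answer: 37

Derivation:
Tile 7: at (0,0), goal (1,2), distance |0-1|+|0-2| = 3
Tile 13: at (0,2), goal (3,0), distance |0-3|+|2-0| = 5
Tile 1: at (0,3), goal (0,0), distance |0-0|+|3-0| = 3
Tile 2: at (1,0), goal (0,1), distance |1-0|+|0-1| = 2
Tile 6: at (1,1), goal (1,1), distance |1-1|+|1-1| = 0
Tile 3: at (1,2), goal (0,2), distance |1-0|+|2-2| = 1
Tile 14: at (1,3), goal (3,1), distance |1-3|+|3-1| = 4
Tile 15: at (2,0), goal (3,2), distance |2-3|+|0-2| = 3
Tile 5: at (2,1), goal (1,0), distance |2-1|+|1-0| = 2
Tile 9: at (2,2), goal (2,0), distance |2-2|+|2-0| = 2
Tile 11: at (2,3), goal (2,2), distance |2-2|+|3-2| = 1
Tile 10: at (3,0), goal (2,1), distance |3-2|+|0-1| = 2
Tile 12: at (3,1), goal (2,3), distance |3-2|+|1-3| = 3
Tile 8: at (3,2), goal (1,3), distance |3-1|+|2-3| = 3
Tile 4: at (3,3), goal (0,3), distance |3-0|+|3-3| = 3
Sum: 3 + 5 + 3 + 2 + 0 + 1 + 4 + 3 + 2 + 2 + 1 + 2 + 3 + 3 + 3 = 37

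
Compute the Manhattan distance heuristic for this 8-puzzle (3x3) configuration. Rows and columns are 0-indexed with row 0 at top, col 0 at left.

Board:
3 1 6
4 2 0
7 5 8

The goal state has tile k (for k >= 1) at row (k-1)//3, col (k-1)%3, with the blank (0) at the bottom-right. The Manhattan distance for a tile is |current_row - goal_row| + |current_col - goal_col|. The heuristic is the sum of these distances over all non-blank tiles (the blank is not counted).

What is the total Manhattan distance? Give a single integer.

Answer: 7

Derivation:
Tile 3: (0,0)->(0,2) = 2
Tile 1: (0,1)->(0,0) = 1
Tile 6: (0,2)->(1,2) = 1
Tile 4: (1,0)->(1,0) = 0
Tile 2: (1,1)->(0,1) = 1
Tile 7: (2,0)->(2,0) = 0
Tile 5: (2,1)->(1,1) = 1
Tile 8: (2,2)->(2,1) = 1
Sum: 2 + 1 + 1 + 0 + 1 + 0 + 1 + 1 = 7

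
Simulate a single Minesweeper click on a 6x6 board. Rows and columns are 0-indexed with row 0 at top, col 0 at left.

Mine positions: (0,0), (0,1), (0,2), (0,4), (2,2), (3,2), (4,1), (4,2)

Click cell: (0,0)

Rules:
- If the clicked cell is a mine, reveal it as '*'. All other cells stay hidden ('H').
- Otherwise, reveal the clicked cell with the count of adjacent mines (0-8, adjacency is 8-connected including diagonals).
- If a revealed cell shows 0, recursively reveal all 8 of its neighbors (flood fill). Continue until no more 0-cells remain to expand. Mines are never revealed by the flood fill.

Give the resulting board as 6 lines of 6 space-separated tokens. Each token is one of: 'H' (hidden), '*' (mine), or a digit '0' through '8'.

* H H H H H
H H H H H H
H H H H H H
H H H H H H
H H H H H H
H H H H H H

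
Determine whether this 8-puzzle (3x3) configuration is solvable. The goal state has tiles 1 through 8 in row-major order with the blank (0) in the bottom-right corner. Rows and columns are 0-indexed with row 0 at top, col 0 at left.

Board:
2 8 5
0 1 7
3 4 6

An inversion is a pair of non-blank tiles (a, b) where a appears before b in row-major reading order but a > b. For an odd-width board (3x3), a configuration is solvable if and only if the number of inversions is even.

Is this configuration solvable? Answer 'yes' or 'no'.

Inversions (pairs i<j in row-major order where tile[i] > tile[j] > 0): 13
13 is odd, so the puzzle is not solvable.

Answer: no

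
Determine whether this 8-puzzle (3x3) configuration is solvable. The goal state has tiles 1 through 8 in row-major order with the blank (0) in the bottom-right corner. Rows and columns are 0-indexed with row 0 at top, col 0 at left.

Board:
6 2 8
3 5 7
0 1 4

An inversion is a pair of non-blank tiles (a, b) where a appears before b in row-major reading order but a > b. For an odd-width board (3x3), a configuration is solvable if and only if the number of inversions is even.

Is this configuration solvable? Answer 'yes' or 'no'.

Inversions (pairs i<j in row-major order where tile[i] > tile[j] > 0): 16
16 is even, so the puzzle is solvable.

Answer: yes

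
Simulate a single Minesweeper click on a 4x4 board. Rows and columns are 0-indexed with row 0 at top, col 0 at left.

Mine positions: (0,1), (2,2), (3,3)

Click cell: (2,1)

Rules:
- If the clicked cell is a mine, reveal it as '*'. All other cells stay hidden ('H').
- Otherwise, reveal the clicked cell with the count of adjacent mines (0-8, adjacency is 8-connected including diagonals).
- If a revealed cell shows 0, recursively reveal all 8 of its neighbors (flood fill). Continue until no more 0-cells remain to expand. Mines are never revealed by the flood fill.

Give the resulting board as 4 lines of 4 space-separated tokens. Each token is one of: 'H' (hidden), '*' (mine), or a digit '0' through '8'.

H H H H
H H H H
H 1 H H
H H H H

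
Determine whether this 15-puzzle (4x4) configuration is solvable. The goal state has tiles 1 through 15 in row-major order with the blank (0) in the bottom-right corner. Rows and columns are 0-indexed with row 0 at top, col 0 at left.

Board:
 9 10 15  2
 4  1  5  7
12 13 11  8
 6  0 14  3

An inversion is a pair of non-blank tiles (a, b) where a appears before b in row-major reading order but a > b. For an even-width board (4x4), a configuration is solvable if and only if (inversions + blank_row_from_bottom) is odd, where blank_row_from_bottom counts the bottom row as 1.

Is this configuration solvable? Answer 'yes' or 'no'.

Inversions: 49
Blank is in row 3 (0-indexed from top), which is row 1 counting from the bottom (bottom = 1).
49 + 1 = 50, which is even, so the puzzle is not solvable.

Answer: no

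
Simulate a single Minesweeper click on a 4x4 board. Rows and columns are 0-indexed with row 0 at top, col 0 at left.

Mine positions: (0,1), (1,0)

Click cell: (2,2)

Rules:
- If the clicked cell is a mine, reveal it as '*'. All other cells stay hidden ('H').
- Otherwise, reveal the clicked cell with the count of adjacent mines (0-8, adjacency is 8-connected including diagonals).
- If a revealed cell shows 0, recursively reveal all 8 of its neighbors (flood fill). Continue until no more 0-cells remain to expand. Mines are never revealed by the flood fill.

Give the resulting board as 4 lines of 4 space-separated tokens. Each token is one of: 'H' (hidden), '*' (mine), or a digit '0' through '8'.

H H 1 0
H 2 1 0
1 1 0 0
0 0 0 0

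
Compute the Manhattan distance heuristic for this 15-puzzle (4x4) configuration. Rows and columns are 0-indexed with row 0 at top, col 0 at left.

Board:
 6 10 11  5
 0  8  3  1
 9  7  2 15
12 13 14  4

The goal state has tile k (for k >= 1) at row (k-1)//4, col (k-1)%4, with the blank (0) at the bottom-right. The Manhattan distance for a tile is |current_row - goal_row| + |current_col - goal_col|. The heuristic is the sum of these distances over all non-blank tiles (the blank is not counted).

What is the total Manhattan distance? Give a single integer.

Tile 6: (0,0)->(1,1) = 2
Tile 10: (0,1)->(2,1) = 2
Tile 11: (0,2)->(2,2) = 2
Tile 5: (0,3)->(1,0) = 4
Tile 8: (1,1)->(1,3) = 2
Tile 3: (1,2)->(0,2) = 1
Tile 1: (1,3)->(0,0) = 4
Tile 9: (2,0)->(2,0) = 0
Tile 7: (2,1)->(1,2) = 2
Tile 2: (2,2)->(0,1) = 3
Tile 15: (2,3)->(3,2) = 2
Tile 12: (3,0)->(2,3) = 4
Tile 13: (3,1)->(3,0) = 1
Tile 14: (3,2)->(3,1) = 1
Tile 4: (3,3)->(0,3) = 3
Sum: 2 + 2 + 2 + 4 + 2 + 1 + 4 + 0 + 2 + 3 + 2 + 4 + 1 + 1 + 3 = 33

Answer: 33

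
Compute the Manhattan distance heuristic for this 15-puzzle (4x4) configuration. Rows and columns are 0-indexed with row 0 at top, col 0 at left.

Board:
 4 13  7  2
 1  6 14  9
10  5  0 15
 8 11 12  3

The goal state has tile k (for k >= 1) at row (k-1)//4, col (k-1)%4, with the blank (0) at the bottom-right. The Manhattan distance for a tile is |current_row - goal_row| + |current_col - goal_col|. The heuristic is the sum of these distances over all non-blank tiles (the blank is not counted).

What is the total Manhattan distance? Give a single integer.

Answer: 36

Derivation:
Tile 4: (0,0)->(0,3) = 3
Tile 13: (0,1)->(3,0) = 4
Tile 7: (0,2)->(1,2) = 1
Tile 2: (0,3)->(0,1) = 2
Tile 1: (1,0)->(0,0) = 1
Tile 6: (1,1)->(1,1) = 0
Tile 14: (1,2)->(3,1) = 3
Tile 9: (1,3)->(2,0) = 4
Tile 10: (2,0)->(2,1) = 1
Tile 5: (2,1)->(1,0) = 2
Tile 15: (2,3)->(3,2) = 2
Tile 8: (3,0)->(1,3) = 5
Tile 11: (3,1)->(2,2) = 2
Tile 12: (3,2)->(2,3) = 2
Tile 3: (3,3)->(0,2) = 4
Sum: 3 + 4 + 1 + 2 + 1 + 0 + 3 + 4 + 1 + 2 + 2 + 5 + 2 + 2 + 4 = 36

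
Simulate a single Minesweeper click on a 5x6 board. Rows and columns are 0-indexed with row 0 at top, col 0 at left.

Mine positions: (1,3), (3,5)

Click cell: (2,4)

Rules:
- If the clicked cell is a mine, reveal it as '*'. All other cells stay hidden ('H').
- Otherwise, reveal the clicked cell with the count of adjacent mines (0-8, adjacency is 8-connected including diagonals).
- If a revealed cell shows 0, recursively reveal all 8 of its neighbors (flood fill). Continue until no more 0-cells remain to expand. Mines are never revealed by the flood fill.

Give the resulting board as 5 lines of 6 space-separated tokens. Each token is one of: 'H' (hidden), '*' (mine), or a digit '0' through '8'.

H H H H H H
H H H H H H
H H H H 2 H
H H H H H H
H H H H H H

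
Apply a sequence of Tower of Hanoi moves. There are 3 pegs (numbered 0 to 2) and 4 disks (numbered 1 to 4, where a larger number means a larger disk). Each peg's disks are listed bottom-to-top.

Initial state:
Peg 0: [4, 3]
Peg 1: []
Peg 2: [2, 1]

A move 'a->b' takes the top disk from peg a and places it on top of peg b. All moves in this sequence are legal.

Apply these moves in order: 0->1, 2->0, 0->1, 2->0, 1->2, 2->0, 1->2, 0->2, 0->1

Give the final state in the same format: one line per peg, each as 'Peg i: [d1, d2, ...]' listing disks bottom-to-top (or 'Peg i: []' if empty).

After move 1 (0->1):
Peg 0: [4]
Peg 1: [3]
Peg 2: [2, 1]

After move 2 (2->0):
Peg 0: [4, 1]
Peg 1: [3]
Peg 2: [2]

After move 3 (0->1):
Peg 0: [4]
Peg 1: [3, 1]
Peg 2: [2]

After move 4 (2->0):
Peg 0: [4, 2]
Peg 1: [3, 1]
Peg 2: []

After move 5 (1->2):
Peg 0: [4, 2]
Peg 1: [3]
Peg 2: [1]

After move 6 (2->0):
Peg 0: [4, 2, 1]
Peg 1: [3]
Peg 2: []

After move 7 (1->2):
Peg 0: [4, 2, 1]
Peg 1: []
Peg 2: [3]

After move 8 (0->2):
Peg 0: [4, 2]
Peg 1: []
Peg 2: [3, 1]

After move 9 (0->1):
Peg 0: [4]
Peg 1: [2]
Peg 2: [3, 1]

Answer: Peg 0: [4]
Peg 1: [2]
Peg 2: [3, 1]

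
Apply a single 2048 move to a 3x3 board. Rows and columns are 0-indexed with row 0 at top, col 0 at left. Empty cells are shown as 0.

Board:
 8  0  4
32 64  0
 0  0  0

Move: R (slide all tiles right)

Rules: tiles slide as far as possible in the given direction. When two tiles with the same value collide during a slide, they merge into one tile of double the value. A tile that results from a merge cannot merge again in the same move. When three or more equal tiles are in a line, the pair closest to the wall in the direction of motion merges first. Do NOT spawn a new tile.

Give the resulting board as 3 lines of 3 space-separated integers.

Answer:  0  8  4
 0 32 64
 0  0  0

Derivation:
Slide right:
row 0: [8, 0, 4] -> [0, 8, 4]
row 1: [32, 64, 0] -> [0, 32, 64]
row 2: [0, 0, 0] -> [0, 0, 0]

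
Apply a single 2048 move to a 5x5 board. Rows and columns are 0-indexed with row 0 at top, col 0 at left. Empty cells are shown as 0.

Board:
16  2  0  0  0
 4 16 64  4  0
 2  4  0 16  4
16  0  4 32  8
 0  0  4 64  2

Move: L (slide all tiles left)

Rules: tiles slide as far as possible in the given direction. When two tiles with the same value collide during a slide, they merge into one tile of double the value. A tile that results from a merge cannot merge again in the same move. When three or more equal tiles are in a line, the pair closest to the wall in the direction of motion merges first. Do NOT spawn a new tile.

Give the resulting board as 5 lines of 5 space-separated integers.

Answer: 16  2  0  0  0
 4 16 64  4  0
 2  4 16  4  0
16  4 32  8  0
 4 64  2  0  0

Derivation:
Slide left:
row 0: [16, 2, 0, 0, 0] -> [16, 2, 0, 0, 0]
row 1: [4, 16, 64, 4, 0] -> [4, 16, 64, 4, 0]
row 2: [2, 4, 0, 16, 4] -> [2, 4, 16, 4, 0]
row 3: [16, 0, 4, 32, 8] -> [16, 4, 32, 8, 0]
row 4: [0, 0, 4, 64, 2] -> [4, 64, 2, 0, 0]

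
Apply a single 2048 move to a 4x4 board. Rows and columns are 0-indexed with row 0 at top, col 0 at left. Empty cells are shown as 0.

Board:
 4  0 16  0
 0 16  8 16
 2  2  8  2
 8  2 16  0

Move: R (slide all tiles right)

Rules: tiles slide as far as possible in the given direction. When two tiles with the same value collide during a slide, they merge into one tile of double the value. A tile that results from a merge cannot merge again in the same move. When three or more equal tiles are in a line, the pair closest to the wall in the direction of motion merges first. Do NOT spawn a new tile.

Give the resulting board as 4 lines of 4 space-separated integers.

Answer:  0  0  4 16
 0 16  8 16
 0  4  8  2
 0  8  2 16

Derivation:
Slide right:
row 0: [4, 0, 16, 0] -> [0, 0, 4, 16]
row 1: [0, 16, 8, 16] -> [0, 16, 8, 16]
row 2: [2, 2, 8, 2] -> [0, 4, 8, 2]
row 3: [8, 2, 16, 0] -> [0, 8, 2, 16]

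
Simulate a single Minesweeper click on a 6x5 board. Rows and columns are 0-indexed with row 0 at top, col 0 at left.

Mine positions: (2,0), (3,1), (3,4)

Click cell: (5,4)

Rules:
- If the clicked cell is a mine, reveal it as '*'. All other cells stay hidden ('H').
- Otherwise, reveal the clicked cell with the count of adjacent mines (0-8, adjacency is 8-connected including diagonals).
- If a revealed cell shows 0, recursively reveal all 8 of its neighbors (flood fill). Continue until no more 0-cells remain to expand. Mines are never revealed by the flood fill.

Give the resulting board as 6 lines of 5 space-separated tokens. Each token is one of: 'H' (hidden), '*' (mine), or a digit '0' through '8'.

H H H H H
H H H H H
H H H H H
H H H H H
1 1 1 1 1
0 0 0 0 0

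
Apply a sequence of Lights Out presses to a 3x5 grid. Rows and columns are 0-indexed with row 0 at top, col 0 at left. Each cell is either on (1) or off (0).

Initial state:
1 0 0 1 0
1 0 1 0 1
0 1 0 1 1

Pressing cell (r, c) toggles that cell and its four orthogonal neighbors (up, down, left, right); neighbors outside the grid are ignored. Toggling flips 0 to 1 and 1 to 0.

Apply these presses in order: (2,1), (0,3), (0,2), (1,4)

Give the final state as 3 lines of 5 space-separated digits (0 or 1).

After press 1 at (2,1):
1 0 0 1 0
1 1 1 0 1
1 0 1 1 1

After press 2 at (0,3):
1 0 1 0 1
1 1 1 1 1
1 0 1 1 1

After press 3 at (0,2):
1 1 0 1 1
1 1 0 1 1
1 0 1 1 1

After press 4 at (1,4):
1 1 0 1 0
1 1 0 0 0
1 0 1 1 0

Answer: 1 1 0 1 0
1 1 0 0 0
1 0 1 1 0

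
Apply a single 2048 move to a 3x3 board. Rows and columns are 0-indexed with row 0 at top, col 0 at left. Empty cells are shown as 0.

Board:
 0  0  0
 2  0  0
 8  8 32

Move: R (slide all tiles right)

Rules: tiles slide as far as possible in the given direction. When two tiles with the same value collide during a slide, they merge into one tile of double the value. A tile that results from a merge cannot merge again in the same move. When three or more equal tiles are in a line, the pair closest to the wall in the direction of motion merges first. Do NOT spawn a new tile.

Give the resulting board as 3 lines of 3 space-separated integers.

Answer:  0  0  0
 0  0  2
 0 16 32

Derivation:
Slide right:
row 0: [0, 0, 0] -> [0, 0, 0]
row 1: [2, 0, 0] -> [0, 0, 2]
row 2: [8, 8, 32] -> [0, 16, 32]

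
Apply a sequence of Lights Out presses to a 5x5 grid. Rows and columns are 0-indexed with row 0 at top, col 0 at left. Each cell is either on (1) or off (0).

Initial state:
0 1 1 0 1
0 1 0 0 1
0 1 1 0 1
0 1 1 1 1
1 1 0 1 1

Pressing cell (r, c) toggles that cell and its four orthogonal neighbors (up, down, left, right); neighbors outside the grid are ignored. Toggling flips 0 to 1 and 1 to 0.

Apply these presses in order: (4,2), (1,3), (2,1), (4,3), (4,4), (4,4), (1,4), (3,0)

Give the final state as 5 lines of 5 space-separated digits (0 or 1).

After press 1 at (4,2):
0 1 1 0 1
0 1 0 0 1
0 1 1 0 1
0 1 0 1 1
1 0 1 0 1

After press 2 at (1,3):
0 1 1 1 1
0 1 1 1 0
0 1 1 1 1
0 1 0 1 1
1 0 1 0 1

After press 3 at (2,1):
0 1 1 1 1
0 0 1 1 0
1 0 0 1 1
0 0 0 1 1
1 0 1 0 1

After press 4 at (4,3):
0 1 1 1 1
0 0 1 1 0
1 0 0 1 1
0 0 0 0 1
1 0 0 1 0

After press 5 at (4,4):
0 1 1 1 1
0 0 1 1 0
1 0 0 1 1
0 0 0 0 0
1 0 0 0 1

After press 6 at (4,4):
0 1 1 1 1
0 0 1 1 0
1 0 0 1 1
0 0 0 0 1
1 0 0 1 0

After press 7 at (1,4):
0 1 1 1 0
0 0 1 0 1
1 0 0 1 0
0 0 0 0 1
1 0 0 1 0

After press 8 at (3,0):
0 1 1 1 0
0 0 1 0 1
0 0 0 1 0
1 1 0 0 1
0 0 0 1 0

Answer: 0 1 1 1 0
0 0 1 0 1
0 0 0 1 0
1 1 0 0 1
0 0 0 1 0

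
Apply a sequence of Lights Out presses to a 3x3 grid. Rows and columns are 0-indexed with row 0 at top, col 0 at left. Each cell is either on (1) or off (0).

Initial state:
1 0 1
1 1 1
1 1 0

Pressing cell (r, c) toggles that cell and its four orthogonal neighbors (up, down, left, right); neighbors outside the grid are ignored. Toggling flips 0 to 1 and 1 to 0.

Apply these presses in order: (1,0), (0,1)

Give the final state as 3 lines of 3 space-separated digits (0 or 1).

Answer: 1 1 0
0 1 1
0 1 0

Derivation:
After press 1 at (1,0):
0 0 1
0 0 1
0 1 0

After press 2 at (0,1):
1 1 0
0 1 1
0 1 0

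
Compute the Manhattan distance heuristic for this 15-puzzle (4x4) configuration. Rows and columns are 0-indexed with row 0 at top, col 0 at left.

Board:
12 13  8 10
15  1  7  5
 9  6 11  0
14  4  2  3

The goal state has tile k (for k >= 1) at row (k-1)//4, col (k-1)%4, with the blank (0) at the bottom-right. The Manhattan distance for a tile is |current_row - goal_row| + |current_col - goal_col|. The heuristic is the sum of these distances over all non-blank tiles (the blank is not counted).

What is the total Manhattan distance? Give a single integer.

Tile 12: (0,0)->(2,3) = 5
Tile 13: (0,1)->(3,0) = 4
Tile 8: (0,2)->(1,3) = 2
Tile 10: (0,3)->(2,1) = 4
Tile 15: (1,0)->(3,2) = 4
Tile 1: (1,1)->(0,0) = 2
Tile 7: (1,2)->(1,2) = 0
Tile 5: (1,3)->(1,0) = 3
Tile 9: (2,0)->(2,0) = 0
Tile 6: (2,1)->(1,1) = 1
Tile 11: (2,2)->(2,2) = 0
Tile 14: (3,0)->(3,1) = 1
Tile 4: (3,1)->(0,3) = 5
Tile 2: (3,2)->(0,1) = 4
Tile 3: (3,3)->(0,2) = 4
Sum: 5 + 4 + 2 + 4 + 4 + 2 + 0 + 3 + 0 + 1 + 0 + 1 + 5 + 4 + 4 = 39

Answer: 39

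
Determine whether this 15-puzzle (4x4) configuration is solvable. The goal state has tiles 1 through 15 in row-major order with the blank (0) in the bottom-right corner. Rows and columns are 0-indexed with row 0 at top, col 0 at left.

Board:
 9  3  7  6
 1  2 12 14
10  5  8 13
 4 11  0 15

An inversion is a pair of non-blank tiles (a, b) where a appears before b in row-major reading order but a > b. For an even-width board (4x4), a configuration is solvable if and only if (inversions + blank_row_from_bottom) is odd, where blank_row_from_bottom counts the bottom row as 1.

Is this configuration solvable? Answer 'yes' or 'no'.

Answer: no

Derivation:
Inversions: 37
Blank is in row 3 (0-indexed from top), which is row 1 counting from the bottom (bottom = 1).
37 + 1 = 38, which is even, so the puzzle is not solvable.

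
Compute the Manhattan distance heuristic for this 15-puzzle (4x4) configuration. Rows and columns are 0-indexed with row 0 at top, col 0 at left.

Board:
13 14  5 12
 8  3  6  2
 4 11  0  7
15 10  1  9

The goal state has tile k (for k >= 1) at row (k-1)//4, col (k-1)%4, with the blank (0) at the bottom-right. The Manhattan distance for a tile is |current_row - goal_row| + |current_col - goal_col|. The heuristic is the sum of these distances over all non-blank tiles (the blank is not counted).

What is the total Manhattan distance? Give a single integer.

Tile 13: at (0,0), goal (3,0), distance |0-3|+|0-0| = 3
Tile 14: at (0,1), goal (3,1), distance |0-3|+|1-1| = 3
Tile 5: at (0,2), goal (1,0), distance |0-1|+|2-0| = 3
Tile 12: at (0,3), goal (2,3), distance |0-2|+|3-3| = 2
Tile 8: at (1,0), goal (1,3), distance |1-1|+|0-3| = 3
Tile 3: at (1,1), goal (0,2), distance |1-0|+|1-2| = 2
Tile 6: at (1,2), goal (1,1), distance |1-1|+|2-1| = 1
Tile 2: at (1,3), goal (0,1), distance |1-0|+|3-1| = 3
Tile 4: at (2,0), goal (0,3), distance |2-0|+|0-3| = 5
Tile 11: at (2,1), goal (2,2), distance |2-2|+|1-2| = 1
Tile 7: at (2,3), goal (1,2), distance |2-1|+|3-2| = 2
Tile 15: at (3,0), goal (3,2), distance |3-3|+|0-2| = 2
Tile 10: at (3,1), goal (2,1), distance |3-2|+|1-1| = 1
Tile 1: at (3,2), goal (0,0), distance |3-0|+|2-0| = 5
Tile 9: at (3,3), goal (2,0), distance |3-2|+|3-0| = 4
Sum: 3 + 3 + 3 + 2 + 3 + 2 + 1 + 3 + 5 + 1 + 2 + 2 + 1 + 5 + 4 = 40

Answer: 40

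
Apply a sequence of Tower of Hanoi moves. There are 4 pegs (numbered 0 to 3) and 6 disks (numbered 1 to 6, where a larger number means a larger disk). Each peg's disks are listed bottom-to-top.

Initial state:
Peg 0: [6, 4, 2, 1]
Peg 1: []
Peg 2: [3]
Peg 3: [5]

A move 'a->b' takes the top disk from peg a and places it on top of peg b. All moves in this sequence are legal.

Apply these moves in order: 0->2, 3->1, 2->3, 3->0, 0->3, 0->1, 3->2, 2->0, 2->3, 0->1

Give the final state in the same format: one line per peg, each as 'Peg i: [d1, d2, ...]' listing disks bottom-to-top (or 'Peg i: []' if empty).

Answer: Peg 0: [6, 4]
Peg 1: [5, 2, 1]
Peg 2: []
Peg 3: [3]

Derivation:
After move 1 (0->2):
Peg 0: [6, 4, 2]
Peg 1: []
Peg 2: [3, 1]
Peg 3: [5]

After move 2 (3->1):
Peg 0: [6, 4, 2]
Peg 1: [5]
Peg 2: [3, 1]
Peg 3: []

After move 3 (2->3):
Peg 0: [6, 4, 2]
Peg 1: [5]
Peg 2: [3]
Peg 3: [1]

After move 4 (3->0):
Peg 0: [6, 4, 2, 1]
Peg 1: [5]
Peg 2: [3]
Peg 3: []

After move 5 (0->3):
Peg 0: [6, 4, 2]
Peg 1: [5]
Peg 2: [3]
Peg 3: [1]

After move 6 (0->1):
Peg 0: [6, 4]
Peg 1: [5, 2]
Peg 2: [3]
Peg 3: [1]

After move 7 (3->2):
Peg 0: [6, 4]
Peg 1: [5, 2]
Peg 2: [3, 1]
Peg 3: []

After move 8 (2->0):
Peg 0: [6, 4, 1]
Peg 1: [5, 2]
Peg 2: [3]
Peg 3: []

After move 9 (2->3):
Peg 0: [6, 4, 1]
Peg 1: [5, 2]
Peg 2: []
Peg 3: [3]

After move 10 (0->1):
Peg 0: [6, 4]
Peg 1: [5, 2, 1]
Peg 2: []
Peg 3: [3]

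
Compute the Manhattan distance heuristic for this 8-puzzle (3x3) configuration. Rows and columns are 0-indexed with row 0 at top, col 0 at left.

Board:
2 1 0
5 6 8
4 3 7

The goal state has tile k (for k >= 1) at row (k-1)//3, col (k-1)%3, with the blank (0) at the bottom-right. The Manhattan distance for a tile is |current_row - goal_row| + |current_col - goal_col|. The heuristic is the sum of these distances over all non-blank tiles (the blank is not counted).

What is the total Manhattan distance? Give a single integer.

Answer: 12

Derivation:
Tile 2: (0,0)->(0,1) = 1
Tile 1: (0,1)->(0,0) = 1
Tile 5: (1,0)->(1,1) = 1
Tile 6: (1,1)->(1,2) = 1
Tile 8: (1,2)->(2,1) = 2
Tile 4: (2,0)->(1,0) = 1
Tile 3: (2,1)->(0,2) = 3
Tile 7: (2,2)->(2,0) = 2
Sum: 1 + 1 + 1 + 1 + 2 + 1 + 3 + 2 = 12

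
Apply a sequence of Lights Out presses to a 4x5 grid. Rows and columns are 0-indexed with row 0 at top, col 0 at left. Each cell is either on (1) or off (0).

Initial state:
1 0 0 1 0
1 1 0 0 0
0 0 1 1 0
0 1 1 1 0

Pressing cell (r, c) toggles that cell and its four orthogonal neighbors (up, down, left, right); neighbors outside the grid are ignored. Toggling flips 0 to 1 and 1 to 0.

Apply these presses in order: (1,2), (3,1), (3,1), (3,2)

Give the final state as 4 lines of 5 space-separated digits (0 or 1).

After press 1 at (1,2):
1 0 1 1 0
1 0 1 1 0
0 0 0 1 0
0 1 1 1 0

After press 2 at (3,1):
1 0 1 1 0
1 0 1 1 0
0 1 0 1 0
1 0 0 1 0

After press 3 at (3,1):
1 0 1 1 0
1 0 1 1 0
0 0 0 1 0
0 1 1 1 0

After press 4 at (3,2):
1 0 1 1 0
1 0 1 1 0
0 0 1 1 0
0 0 0 0 0

Answer: 1 0 1 1 0
1 0 1 1 0
0 0 1 1 0
0 0 0 0 0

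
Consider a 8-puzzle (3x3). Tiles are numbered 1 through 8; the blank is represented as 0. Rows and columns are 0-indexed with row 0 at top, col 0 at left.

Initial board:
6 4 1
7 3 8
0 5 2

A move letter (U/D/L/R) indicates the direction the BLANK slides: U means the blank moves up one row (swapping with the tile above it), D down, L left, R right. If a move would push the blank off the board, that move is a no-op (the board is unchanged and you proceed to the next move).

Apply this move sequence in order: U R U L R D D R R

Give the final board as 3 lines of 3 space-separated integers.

After move 1 (U):
6 4 1
0 3 8
7 5 2

After move 2 (R):
6 4 1
3 0 8
7 5 2

After move 3 (U):
6 0 1
3 4 8
7 5 2

After move 4 (L):
0 6 1
3 4 8
7 5 2

After move 5 (R):
6 0 1
3 4 8
7 5 2

After move 6 (D):
6 4 1
3 0 8
7 5 2

After move 7 (D):
6 4 1
3 5 8
7 0 2

After move 8 (R):
6 4 1
3 5 8
7 2 0

After move 9 (R):
6 4 1
3 5 8
7 2 0

Answer: 6 4 1
3 5 8
7 2 0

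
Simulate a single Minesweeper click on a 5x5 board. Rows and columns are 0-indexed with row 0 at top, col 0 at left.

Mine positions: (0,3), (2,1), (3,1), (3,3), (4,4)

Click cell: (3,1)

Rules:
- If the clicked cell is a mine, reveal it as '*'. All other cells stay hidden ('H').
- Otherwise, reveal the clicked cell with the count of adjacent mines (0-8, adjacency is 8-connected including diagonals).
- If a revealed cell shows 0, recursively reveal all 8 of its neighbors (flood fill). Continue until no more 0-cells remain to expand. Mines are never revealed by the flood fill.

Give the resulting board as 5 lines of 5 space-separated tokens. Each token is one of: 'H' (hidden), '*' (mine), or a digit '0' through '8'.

H H H H H
H H H H H
H H H H H
H * H H H
H H H H H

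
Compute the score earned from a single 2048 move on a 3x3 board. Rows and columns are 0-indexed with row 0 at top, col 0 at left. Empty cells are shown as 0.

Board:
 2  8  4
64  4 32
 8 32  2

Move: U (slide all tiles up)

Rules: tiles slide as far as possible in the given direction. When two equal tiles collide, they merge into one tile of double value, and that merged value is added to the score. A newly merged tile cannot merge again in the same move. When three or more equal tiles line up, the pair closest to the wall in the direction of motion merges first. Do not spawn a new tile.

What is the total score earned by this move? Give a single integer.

Slide up:
col 0: [2, 64, 8] -> [2, 64, 8]  score +0 (running 0)
col 1: [8, 4, 32] -> [8, 4, 32]  score +0 (running 0)
col 2: [4, 32, 2] -> [4, 32, 2]  score +0 (running 0)
Board after move:
 2  8  4
64  4 32
 8 32  2

Answer: 0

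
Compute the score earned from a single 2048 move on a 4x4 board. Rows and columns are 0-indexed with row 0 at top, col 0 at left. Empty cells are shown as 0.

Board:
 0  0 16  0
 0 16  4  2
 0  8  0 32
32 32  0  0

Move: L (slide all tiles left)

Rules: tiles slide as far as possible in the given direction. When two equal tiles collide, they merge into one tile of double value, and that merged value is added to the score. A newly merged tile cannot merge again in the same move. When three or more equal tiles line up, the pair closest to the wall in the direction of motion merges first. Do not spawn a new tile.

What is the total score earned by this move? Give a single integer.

Slide left:
row 0: [0, 0, 16, 0] -> [16, 0, 0, 0]  score +0 (running 0)
row 1: [0, 16, 4, 2] -> [16, 4, 2, 0]  score +0 (running 0)
row 2: [0, 8, 0, 32] -> [8, 32, 0, 0]  score +0 (running 0)
row 3: [32, 32, 0, 0] -> [64, 0, 0, 0]  score +64 (running 64)
Board after move:
16  0  0  0
16  4  2  0
 8 32  0  0
64  0  0  0

Answer: 64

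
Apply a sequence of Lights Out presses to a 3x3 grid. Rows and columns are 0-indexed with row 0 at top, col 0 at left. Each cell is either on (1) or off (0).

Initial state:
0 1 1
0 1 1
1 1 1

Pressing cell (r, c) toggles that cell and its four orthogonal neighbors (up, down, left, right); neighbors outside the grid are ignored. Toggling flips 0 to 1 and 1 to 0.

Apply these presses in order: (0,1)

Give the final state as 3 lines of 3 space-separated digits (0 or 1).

After press 1 at (0,1):
1 0 0
0 0 1
1 1 1

Answer: 1 0 0
0 0 1
1 1 1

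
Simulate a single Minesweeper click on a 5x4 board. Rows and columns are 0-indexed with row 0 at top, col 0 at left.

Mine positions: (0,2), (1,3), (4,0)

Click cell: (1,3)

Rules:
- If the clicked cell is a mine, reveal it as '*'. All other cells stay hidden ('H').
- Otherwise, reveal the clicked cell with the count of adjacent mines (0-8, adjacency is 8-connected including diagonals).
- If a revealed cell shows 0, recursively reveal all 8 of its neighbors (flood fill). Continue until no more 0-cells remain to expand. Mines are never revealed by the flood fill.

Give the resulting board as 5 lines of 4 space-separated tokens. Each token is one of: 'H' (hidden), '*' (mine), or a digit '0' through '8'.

H H H H
H H H *
H H H H
H H H H
H H H H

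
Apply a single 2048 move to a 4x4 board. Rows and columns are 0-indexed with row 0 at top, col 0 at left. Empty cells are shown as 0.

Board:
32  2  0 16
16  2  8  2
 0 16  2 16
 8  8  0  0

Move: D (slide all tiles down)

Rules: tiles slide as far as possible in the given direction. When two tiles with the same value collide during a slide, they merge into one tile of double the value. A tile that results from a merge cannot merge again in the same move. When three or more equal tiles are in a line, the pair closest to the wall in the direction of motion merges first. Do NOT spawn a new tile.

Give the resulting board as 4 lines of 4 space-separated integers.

Answer:  0  0  0  0
32  4  0 16
16 16  8  2
 8  8  2 16

Derivation:
Slide down:
col 0: [32, 16, 0, 8] -> [0, 32, 16, 8]
col 1: [2, 2, 16, 8] -> [0, 4, 16, 8]
col 2: [0, 8, 2, 0] -> [0, 0, 8, 2]
col 3: [16, 2, 16, 0] -> [0, 16, 2, 16]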